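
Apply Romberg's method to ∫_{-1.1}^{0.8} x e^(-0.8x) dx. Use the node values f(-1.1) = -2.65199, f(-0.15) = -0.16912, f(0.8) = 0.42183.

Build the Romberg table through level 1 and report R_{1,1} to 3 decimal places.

R_{0,0} (trapezoid, 1 panel, h=1.9000): -2.11865
R_{1,0} (trapezoid, 2 panels, h=0.9500): -1.21999
R_{1,1} = -1.21999 + (-1.21999 − (-2.11865))/3 = -0.92044

-0.920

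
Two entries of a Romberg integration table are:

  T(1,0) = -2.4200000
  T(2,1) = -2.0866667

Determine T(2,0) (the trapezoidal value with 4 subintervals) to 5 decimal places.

-2.17000

From T(2,1) = (4·T(2,0) − T(1,0))/3, solve for T(2,0):
4·T(2,0) = 3·(-2.0866667) + (-2.4200000) = -8.6800001
T(2,0) = -2.1700000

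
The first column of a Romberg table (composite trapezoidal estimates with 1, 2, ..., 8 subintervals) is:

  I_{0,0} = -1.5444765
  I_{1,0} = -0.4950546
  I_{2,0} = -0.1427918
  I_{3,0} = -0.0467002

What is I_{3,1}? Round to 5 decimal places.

-0.01467

Richardson extrapolation on the trapezoidal column (denominator 4−1=3):
I_{3,1} = (4·(-0.0467002) − (-0.1427918)) / 3 = -0.0146697
(Column j=1 coincides with Simpson's rule on the same nodes.)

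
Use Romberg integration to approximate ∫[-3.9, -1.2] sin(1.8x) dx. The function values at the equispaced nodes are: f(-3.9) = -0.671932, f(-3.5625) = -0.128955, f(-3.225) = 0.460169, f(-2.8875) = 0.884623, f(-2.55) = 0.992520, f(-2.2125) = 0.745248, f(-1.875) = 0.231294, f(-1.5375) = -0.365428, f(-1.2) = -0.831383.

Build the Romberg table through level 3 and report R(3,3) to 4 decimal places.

0.7203

R(0,0) (trapezoid, 1 panel, h=2.7000): -2.029475
R(1,0) (trapezoid, 2 panels, h=1.3500): 0.325164
R(2,0) (trapezoid, 4 panels, h=0.6750): 0.629320
R(3,0) (trapezoid, 8 panels, h=0.3375): 0.697887
R(1,1) = 0.325164 + (0.325164 − (-2.029475))/3 = 1.110044
R(2,1) = 0.629320 + (0.629320 − 0.325164)/3 = 0.730705
R(3,1) = 0.697887 + (0.697887 − 0.629320)/3 = 0.720743
R(2,2) = 0.730705 + (0.730705 − 1.110044)/15 = 0.705416
R(3,2) = 0.720743 + (0.720743 − 0.730705)/15 = 0.720079
R(3,3) = 0.720079 + (0.720079 − 0.705416)/63 = 0.720312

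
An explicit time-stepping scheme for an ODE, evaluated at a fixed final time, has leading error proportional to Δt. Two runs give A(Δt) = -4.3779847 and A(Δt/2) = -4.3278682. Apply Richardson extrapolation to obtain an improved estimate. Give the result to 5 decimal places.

Extrapolated value = (2·A(Δt/2) − A(Δt)) / (2 − 1)
= (2·(-4.3278682) − (-4.3779847)) / 1
= -4.2777517 / 1 = -4.2777517

-4.27775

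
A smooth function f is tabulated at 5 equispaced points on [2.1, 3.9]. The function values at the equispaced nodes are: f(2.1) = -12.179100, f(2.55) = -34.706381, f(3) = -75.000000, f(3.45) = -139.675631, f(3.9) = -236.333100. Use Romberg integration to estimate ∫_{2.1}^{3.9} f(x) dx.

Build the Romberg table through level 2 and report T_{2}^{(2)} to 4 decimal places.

T_{0}^{(0)} (trapezoid, 1 panel, h=1.8000): -223.660980
T_{1}^{(0)} (trapezoid, 2 panels, h=0.9000): -179.330490
T_{2}^{(0)} (trapezoid, 4 panels, h=0.4500): -168.137150
T_{1}^{(1)} = -179.330490 + (-179.330490 − (-223.660980))/3 = -164.553660
T_{2}^{(1)} = -168.137150 + (-168.137150 − (-179.330490))/3 = -164.406037
T_{2}^{(2)} = -164.406037 + (-164.406037 − (-164.553660))/15 = -164.396195

-164.3962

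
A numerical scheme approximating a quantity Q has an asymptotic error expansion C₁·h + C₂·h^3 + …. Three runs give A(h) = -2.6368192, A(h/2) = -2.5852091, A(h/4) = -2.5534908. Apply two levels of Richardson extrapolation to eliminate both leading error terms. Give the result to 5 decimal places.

-2.52008

First eliminate the h term (factor 2^1 = 2):
  B₁ = (2·(-2.5852091) − (-2.6368192))/1 = -2.5335990
  B₂ = (2·(-2.5534908) − (-2.5852091))/1 = -2.5217725
Then eliminate the h^3 term (factor 2^3 = 8):
  (8·(-2.5217725) − (-2.5335990))/7 = -2.5200830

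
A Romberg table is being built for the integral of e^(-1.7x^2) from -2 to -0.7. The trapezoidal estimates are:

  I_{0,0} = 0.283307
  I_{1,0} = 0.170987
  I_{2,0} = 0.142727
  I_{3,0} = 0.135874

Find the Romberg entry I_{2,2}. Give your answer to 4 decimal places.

I_{1,1} = (4·0.170987 − 0.283307) / 3 = 0.133547
I_{2,1} = 0.142727 + (0.142727 − 0.170987)/3 = 0.133307
I_{2,2} = (16·0.133307 − 0.133547) / 15 = 0.133291

0.1333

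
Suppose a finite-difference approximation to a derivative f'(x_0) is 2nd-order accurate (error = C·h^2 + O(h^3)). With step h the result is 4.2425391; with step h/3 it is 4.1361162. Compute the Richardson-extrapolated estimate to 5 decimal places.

The leading error scales as h^2; refining by a factor of 3 reduces it by 3^2 = 9.
Extrapolated value = (9·A(h/3) − A(h)) / (9 − 1)
= (9·4.1361162 − 4.2425391) / 8
= 32.9825067 / 8 = 4.1228133

4.12281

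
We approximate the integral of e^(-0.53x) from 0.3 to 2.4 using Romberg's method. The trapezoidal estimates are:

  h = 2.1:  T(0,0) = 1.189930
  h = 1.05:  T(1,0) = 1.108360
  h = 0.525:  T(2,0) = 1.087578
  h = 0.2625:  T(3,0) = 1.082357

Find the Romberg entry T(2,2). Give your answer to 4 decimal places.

1.0806

Richardson extrapolation on the trapezoidal column (denominator 4−1=3):
T(1,1) = (4·1.108360 − 1.189930) / 3 = 1.081170
T(2,1) = (4·1.087578 − 1.108360) / 3 = 1.080651
T(2,2) = 1.080651 + (1.080651 − 1.081170)/15 = 1.080616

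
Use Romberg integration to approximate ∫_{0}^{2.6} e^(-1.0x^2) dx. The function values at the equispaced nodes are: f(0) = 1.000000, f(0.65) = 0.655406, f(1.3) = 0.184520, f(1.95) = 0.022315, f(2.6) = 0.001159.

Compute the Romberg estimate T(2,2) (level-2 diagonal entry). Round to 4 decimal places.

T(0,0) (trapezoid, 1 panel, h=2.6000): 1.301507
T(1,0) (trapezoid, 2 panels, h=1.3000): 0.890629
T(2,0) (trapezoid, 4 panels, h=0.6500): 0.885833
T(1,1) = 0.890629 + (0.890629 − 1.301507)/3 = 0.753670
T(2,1) = 0.885833 + (0.885833 − 0.890629)/3 = 0.884234
T(2,2) = 0.884234 + (0.884234 − 0.753670)/15 = 0.892938

0.8929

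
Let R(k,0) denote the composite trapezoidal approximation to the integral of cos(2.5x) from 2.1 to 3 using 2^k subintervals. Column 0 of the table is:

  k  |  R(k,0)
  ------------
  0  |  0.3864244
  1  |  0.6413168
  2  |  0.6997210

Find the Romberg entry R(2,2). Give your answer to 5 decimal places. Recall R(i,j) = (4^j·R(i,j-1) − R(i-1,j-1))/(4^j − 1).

0.71872

Richardson extrapolation on the trapezoidal column (denominator 4−1=3):
R(1,1) = (4·0.6413168 − 0.3864244) / 3 = 0.7262809
R(2,1) = 0.6997210 + (0.6997210 − 0.6413168)/3 = 0.7191891
R(2,2) = (16·0.7191891 − 0.7262809) / 15 = 0.7187163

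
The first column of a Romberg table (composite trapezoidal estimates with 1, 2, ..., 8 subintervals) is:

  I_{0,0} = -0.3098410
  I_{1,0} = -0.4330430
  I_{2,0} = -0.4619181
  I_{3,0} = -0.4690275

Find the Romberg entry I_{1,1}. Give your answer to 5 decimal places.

Richardson extrapolation on the trapezoidal column (denominator 4−1=3):
I_{1,1} = (4·(-0.4330430) − (-0.3098410)) / 3 = -0.4741103

-0.47411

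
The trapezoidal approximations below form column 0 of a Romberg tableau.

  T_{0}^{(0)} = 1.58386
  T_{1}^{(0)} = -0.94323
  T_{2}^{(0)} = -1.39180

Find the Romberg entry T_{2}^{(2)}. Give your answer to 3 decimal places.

-1.525

T_{1}^{(1)} = (4·(-0.94323) − 1.58386) / 3 = -1.78559
T_{2}^{(1)} = (4·(-1.39180) − (-0.94323)) / 3 = -1.54132
T_{2}^{(2)} = -1.54132 + (-1.54132 − (-1.78559))/15 = -1.52504
(Column j=1 coincides with Simpson's rule on the same nodes.)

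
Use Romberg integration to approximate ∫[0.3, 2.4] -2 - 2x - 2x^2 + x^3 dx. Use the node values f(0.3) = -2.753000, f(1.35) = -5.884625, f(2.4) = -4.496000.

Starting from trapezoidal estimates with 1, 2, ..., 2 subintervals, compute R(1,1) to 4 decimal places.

-10.7756

R(0,0) (trapezoid, 1 panel, h=2.1000): -7.611450
R(1,0) (trapezoid, 2 panels, h=1.0500): -9.984581
R(1,1) = -9.984581 + (-9.984581 − (-7.611450))/3 = -10.775625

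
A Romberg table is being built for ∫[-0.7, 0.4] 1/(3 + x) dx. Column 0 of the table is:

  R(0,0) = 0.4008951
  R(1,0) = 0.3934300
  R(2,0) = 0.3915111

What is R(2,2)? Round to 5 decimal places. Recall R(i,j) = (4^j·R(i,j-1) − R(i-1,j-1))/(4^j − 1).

R(1,1) = (4·0.3934300 − 0.4008951) / 3 = 0.3909416
R(2,1) = 0.3915111 + (0.3915111 − 0.3934300)/3 = 0.3908715
R(2,2) = (16·0.3908715 − 0.3909416) / 15 = 0.3908668
(Column j=1 coincides with Simpson's rule on the same nodes.)

0.39087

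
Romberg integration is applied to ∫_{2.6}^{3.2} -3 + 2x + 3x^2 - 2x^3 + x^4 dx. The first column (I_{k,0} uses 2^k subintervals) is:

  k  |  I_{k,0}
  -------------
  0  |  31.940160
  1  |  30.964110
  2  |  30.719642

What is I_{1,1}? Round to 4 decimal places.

30.6388

I_{1,1} = 30.964110 + (30.964110 − 31.940160)/3 = 30.638760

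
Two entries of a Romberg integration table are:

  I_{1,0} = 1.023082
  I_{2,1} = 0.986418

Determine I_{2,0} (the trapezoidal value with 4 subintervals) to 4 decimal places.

From I_{2,1} = (4·I_{2,0} − I_{1,0})/3, solve for I_{2,0}:
4·I_{2,0} = 3·0.986418 + 1.023082 = 3.982336
I_{2,0} = 0.995584

0.9956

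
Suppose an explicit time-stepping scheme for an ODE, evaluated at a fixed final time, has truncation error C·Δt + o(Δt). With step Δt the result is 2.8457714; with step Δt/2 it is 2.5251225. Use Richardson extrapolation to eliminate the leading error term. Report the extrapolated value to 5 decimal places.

2.20447

The leading error scales as Δt; refining by a factor of 2 reduces it by 2^1 = 2.
Extrapolated value = (2·A(Δt/2) − A(Δt)) / (2 − 1)
= (2·2.5251225 − 2.8457714) / 1
= 2.2044736 / 1 = 2.2044736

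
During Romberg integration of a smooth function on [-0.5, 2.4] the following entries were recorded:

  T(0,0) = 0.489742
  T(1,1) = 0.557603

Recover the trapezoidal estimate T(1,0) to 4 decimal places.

0.5406

From T(1,1) = (4·T(1,0) − T(0,0))/3, solve for T(1,0):
4·T(1,0) = 3·0.557603 + 0.489742 = 2.162551
T(1,0) = 0.540638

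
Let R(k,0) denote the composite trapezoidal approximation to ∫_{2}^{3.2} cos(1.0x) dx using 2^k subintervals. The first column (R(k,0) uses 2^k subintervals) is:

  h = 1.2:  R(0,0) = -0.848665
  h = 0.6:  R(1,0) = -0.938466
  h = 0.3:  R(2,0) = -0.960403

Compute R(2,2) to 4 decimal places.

R(1,1) = (4·(-0.938466) − (-0.848665)) / 3 = -0.968400
R(2,1) = -0.960403 + (-0.960403 − (-0.938466))/3 = -0.967715
R(2,2) = (16·(-0.967715) − (-0.968400)) / 15 = -0.967669

-0.9677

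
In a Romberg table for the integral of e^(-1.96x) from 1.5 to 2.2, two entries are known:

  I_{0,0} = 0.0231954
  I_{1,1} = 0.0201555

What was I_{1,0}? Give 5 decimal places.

0.02092

From I_{1,1} = (4·I_{1,0} − I_{0,0})/3, solve for I_{1,0}:
4·I_{1,0} = 3·0.0201555 + 0.0231954 = 0.0836619
I_{1,0} = 0.0209155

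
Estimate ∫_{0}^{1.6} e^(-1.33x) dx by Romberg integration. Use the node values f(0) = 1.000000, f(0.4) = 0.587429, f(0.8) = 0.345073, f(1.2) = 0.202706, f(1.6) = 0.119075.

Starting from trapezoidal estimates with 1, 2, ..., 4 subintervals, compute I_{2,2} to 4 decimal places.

I_{0,0} (trapezoid, 1 panel, h=1.6000): 0.895260
I_{1,0} (trapezoid, 2 panels, h=0.8000): 0.723688
I_{2,0} (trapezoid, 4 panels, h=0.4000): 0.677898
I_{1,1} = 0.723688 + (0.723688 − 0.895260)/3 = 0.666497
I_{2,1} = 0.677898 + (0.677898 − 0.723688)/3 = 0.662635
I_{2,2} = 0.662635 + (0.662635 − 0.666497)/15 = 0.662378

0.6624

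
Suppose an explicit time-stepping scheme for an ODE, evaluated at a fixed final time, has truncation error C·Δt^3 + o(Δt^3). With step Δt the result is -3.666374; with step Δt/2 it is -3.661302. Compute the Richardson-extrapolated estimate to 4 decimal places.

The leading error scales as Δt^3; refining by a factor of 2 reduces it by 2^3 = 8.
Extrapolated value = (8·A(Δt/2) − A(Δt)) / (8 − 1)
= (8·(-3.661302) − (-3.666374)) / 7
= -25.624042 / 7 = -3.660577

-3.6606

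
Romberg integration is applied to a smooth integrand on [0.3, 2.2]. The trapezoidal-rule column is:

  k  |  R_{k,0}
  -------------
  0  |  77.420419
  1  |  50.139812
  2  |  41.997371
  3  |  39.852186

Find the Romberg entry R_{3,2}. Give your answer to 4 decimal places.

39.1274

Richardson extrapolation on the trapezoidal column (denominator 4−1=3):
R_{2,1} = (4·41.997371 − 50.139812) / 3 = 39.283224
R_{3,1} = (4·39.852186 − 41.997371) / 3 = 39.137124
R_{3,2} = 39.137124 + (39.137124 − 39.283224)/15 = 39.127384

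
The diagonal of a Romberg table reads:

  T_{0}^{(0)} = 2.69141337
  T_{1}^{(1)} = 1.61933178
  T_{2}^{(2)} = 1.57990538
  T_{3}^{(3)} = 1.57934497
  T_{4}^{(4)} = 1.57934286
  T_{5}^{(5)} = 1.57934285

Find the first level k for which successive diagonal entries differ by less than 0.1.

k = 2

|T_{1}^{(1)} − T_{0}^{(0)}| = 1.07208159 ≥ 0.1
|T_{2}^{(2)} − T_{1}^{(1)}| = 0.03942640 < 0.1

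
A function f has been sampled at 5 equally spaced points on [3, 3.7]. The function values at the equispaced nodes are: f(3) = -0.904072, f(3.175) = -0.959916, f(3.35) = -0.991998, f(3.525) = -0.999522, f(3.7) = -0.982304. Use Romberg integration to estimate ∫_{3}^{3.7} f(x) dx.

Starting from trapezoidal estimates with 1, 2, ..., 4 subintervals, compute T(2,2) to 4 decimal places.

T(0,0) (trapezoid, 1 panel, h=0.7000): -0.660232
T(1,0) (trapezoid, 2 panels, h=0.3500): -0.677315
T(2,0) (trapezoid, 4 panels, h=0.1750): -0.681559
T(1,1) = -0.677315 + (-0.677315 − (-0.660232))/3 = -0.683009
T(2,1) = -0.681559 + (-0.681559 − (-0.677315))/3 = -0.682974
T(2,2) = -0.682974 + (-0.682974 − (-0.683009))/15 = -0.682972

-0.6830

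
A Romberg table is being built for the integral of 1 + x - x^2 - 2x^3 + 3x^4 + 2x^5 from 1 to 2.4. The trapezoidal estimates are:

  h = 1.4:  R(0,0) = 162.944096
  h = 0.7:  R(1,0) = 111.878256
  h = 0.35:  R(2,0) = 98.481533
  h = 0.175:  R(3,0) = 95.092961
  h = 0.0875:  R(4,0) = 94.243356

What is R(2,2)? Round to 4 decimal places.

93.9599

Richardson extrapolation on the trapezoidal column (denominator 4−1=3):
R(1,1) = (4·111.878256 − 162.944096) / 3 = 94.856309
R(2,1) = 98.481533 + (98.481533 − 111.878256)/3 = 94.015959
R(2,2) = 94.015959 + (94.015959 − 94.856309)/15 = 93.959936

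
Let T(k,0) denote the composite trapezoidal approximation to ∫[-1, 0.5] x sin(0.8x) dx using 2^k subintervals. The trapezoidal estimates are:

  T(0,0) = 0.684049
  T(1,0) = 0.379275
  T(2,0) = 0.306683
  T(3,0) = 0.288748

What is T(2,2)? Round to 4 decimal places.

0.2828

T(1,1) = 0.379275 + (0.379275 − 0.684049)/3 = 0.277684
T(2,1) = 0.306683 + (0.306683 − 0.379275)/3 = 0.282486
T(2,2) = 0.282486 + (0.282486 − 0.277684)/15 = 0.282806
(Column j=1 coincides with Simpson's rule on the same nodes.)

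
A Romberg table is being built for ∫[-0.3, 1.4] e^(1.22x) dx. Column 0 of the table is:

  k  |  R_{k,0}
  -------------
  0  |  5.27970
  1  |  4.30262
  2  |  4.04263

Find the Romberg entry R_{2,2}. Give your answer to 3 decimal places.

3.955

R_{1,1} = (4·4.30262 − 5.27970) / 3 = 3.97693
R_{2,1} = 4.04263 + (4.04263 − 4.30262)/3 = 3.95597
R_{2,2} = 3.95597 + (3.95597 − 3.97693)/15 = 3.95457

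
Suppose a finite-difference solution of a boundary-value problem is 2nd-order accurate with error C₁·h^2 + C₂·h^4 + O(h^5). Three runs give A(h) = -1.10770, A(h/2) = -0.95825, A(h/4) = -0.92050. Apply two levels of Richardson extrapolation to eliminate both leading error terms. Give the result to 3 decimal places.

First eliminate the h^2 term (factor 2^2 = 4):
  B₁ = (4·(-0.95825) − (-1.10770))/3 = -0.90843
  B₂ = (4·(-0.92050) − (-0.95825))/3 = -0.90792
Then eliminate the h^4 term (factor 2^4 = 16):
  (16·(-0.90792) − (-0.90843))/15 = -0.90789

-0.908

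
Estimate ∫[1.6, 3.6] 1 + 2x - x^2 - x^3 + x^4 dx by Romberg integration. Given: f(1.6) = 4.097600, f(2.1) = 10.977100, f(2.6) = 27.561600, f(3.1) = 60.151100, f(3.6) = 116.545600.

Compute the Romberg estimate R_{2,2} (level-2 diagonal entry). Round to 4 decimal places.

R_{0,0} (trapezoid, 1 panel, h=2.0000): 120.643200
R_{1,0} (trapezoid, 2 panels, h=1.0000): 87.883200
R_{2,0} (trapezoid, 4 panels, h=0.5000): 79.505700
R_{1,1} = 87.883200 + (87.883200 − 120.643200)/3 = 76.963200
R_{2,1} = 79.505700 + (79.505700 − 87.883200)/3 = 76.713200
R_{2,2} = 76.713200 + (76.713200 − 76.963200)/15 = 76.696533

76.6965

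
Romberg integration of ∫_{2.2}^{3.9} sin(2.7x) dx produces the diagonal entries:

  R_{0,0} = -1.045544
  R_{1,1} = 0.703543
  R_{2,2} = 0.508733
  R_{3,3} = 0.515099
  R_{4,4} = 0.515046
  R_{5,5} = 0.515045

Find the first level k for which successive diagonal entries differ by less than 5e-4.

|R_{1,1} − R_{0,0}| = 1.749087 ≥ 5e-4
|R_{2,2} − R_{1,1}| = 0.194810 ≥ 5e-4
|R_{3,3} − R_{2,2}| = 0.006366 ≥ 5e-4
|R_{4,4} − R_{3,3}| = 0.000053 < 5e-4

k = 4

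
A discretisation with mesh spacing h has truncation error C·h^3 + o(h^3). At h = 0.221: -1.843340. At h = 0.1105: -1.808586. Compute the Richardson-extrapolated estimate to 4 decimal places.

Extrapolated value = (8·A(h/2) − A(h)) / (8 − 1)
= (8·(-1.808586) − (-1.843340)) / 7
= -12.625348 / 7 = -1.803621

-1.8036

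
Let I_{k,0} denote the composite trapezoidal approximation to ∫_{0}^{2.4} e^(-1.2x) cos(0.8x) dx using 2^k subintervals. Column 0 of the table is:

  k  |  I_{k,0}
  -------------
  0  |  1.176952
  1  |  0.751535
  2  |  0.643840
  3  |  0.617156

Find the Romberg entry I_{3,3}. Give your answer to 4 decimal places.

0.6083

Richardson extrapolation on the trapezoidal column (denominator 4−1=3):
I_{1,1} = 0.751535 + (0.751535 − 1.176952)/3 = 0.609729
I_{2,1} = (4·0.643840 − 0.751535) / 3 = 0.607942
I_{3,1} = 0.617156 + (0.617156 − 0.643840)/3 = 0.608261
I_{2,2} = 0.607942 + (0.607942 − 0.609729)/15 = 0.607823
I_{3,2} = (16·0.608261 − 0.607942) / 15 = 0.608282
I_{3,3} = 0.608282 + (0.608282 − 0.607823)/63 = 0.608289
(Column j=1 coincides with Simpson's rule on the same nodes.)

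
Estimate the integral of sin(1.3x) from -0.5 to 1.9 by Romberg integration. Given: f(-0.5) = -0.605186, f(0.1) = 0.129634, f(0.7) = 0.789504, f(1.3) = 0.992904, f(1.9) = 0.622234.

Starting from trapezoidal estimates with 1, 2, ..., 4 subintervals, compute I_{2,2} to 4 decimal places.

1.2137

I_{0,0} (trapezoid, 1 panel, h=2.4000): 0.020458
I_{1,0} (trapezoid, 2 panels, h=1.2000): 0.957634
I_{2,0} (trapezoid, 4 panels, h=0.6000): 1.152340
I_{1,1} = 0.957634 + (0.957634 − 0.020458)/3 = 1.270026
I_{2,1} = 1.152340 + (1.152340 − 0.957634)/3 = 1.217242
I_{2,2} = 1.217242 + (1.217242 − 1.270026)/15 = 1.213723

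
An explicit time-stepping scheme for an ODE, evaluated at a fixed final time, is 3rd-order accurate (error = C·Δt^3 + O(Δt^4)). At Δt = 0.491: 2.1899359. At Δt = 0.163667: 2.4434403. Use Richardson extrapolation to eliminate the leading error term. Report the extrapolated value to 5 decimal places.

The leading error scales as Δt^3; refining by a factor of 3 reduces it by 3^3 = 27.
Extrapolated value = (27·A(Δt/3) − A(Δt)) / (27 − 1)
= (27·2.4434403 − 2.1899359) / 26
= 63.7829522 / 26 = 2.4531905

2.45319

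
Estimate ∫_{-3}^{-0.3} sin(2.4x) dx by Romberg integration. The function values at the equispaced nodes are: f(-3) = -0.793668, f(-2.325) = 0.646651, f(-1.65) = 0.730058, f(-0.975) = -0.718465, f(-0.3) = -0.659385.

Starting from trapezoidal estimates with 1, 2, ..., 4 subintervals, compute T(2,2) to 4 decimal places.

-0.1113

T(0,0) (trapezoid, 1 panel, h=2.7000): -1.961622
T(1,0) (trapezoid, 2 panels, h=1.3500): 0.004768
T(2,0) (trapezoid, 4 panels, h=0.6750): -0.046091
T(1,1) = 0.004768 + (0.004768 − (-1.961622))/3 = 0.660231
T(2,1) = -0.046091 + (-0.046091 − 0.004768)/3 = -0.063044
T(2,2) = -0.063044 + (-0.063044 − 0.660231)/15 = -0.111262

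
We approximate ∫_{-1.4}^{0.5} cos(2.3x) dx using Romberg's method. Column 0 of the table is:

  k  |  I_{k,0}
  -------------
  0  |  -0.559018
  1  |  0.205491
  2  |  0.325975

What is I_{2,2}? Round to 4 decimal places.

0.3599

Richardson extrapolation on the trapezoidal column (denominator 4−1=3):
I_{1,1} = 0.205491 + (0.205491 − (-0.559018))/3 = 0.460327
I_{2,1} = 0.325975 + (0.325975 − 0.205491)/3 = 0.366136
I_{2,2} = (16·0.366136 − 0.460327) / 15 = 0.359857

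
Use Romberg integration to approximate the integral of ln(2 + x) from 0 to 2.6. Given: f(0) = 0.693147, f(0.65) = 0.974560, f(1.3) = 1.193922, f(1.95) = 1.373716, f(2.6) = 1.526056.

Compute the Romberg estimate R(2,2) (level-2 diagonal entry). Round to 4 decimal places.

R(0,0) (trapezoid, 1 panel, h=2.6000): 2.884964
R(1,0) (trapezoid, 2 panels, h=1.3000): 2.994581
R(2,0) (trapezoid, 4 panels, h=0.6500): 3.023670
R(1,1) = 2.994581 + (2.994581 − 2.884964)/3 = 3.031120
R(2,1) = 3.023670 + (3.023670 − 2.994581)/3 = 3.033366
R(2,2) = 3.033366 + (3.033366 − 3.031120)/15 = 3.033516

3.0335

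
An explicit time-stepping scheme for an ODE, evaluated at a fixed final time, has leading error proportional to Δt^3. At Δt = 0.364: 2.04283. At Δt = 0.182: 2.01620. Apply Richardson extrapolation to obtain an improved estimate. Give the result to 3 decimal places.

The leading error scales as Δt^3; refining by a factor of 2 reduces it by 2^3 = 8.
Extrapolated value = (8·A(Δt/2) − A(Δt)) / (8 − 1)
= (8·2.01620 − 2.04283) / 7
= 14.08677 / 7 = 2.01240

2.012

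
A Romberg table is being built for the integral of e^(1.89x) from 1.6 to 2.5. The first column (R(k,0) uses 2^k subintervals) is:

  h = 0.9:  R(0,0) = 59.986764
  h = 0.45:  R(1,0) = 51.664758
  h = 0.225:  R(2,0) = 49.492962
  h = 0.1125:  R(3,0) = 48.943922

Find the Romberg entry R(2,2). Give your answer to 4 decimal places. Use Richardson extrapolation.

48.7609

R(1,1) = (4·51.664758 − 59.986764) / 3 = 48.890756
R(2,1) = 49.492962 + (49.492962 − 51.664758)/3 = 48.769030
R(2,2) = (16·48.769030 − 48.890756) / 15 = 48.760915
(Column j=1 coincides with Simpson's rule on the same nodes.)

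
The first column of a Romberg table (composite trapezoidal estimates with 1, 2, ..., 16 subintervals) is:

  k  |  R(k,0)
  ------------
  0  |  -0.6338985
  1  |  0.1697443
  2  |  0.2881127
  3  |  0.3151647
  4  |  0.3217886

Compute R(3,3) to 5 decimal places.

0.32402

Richardson extrapolation on the trapezoidal column (denominator 4−1=3):
R(1,1) = (4·0.1697443 − (-0.6338985)) / 3 = 0.4376252
R(2,1) = (4·0.2881127 − 0.1697443) / 3 = 0.3275688
R(3,1) = (4·0.3151647 − 0.2881127) / 3 = 0.3241820
R(2,2) = 0.3275688 + (0.3275688 − 0.4376252)/15 = 0.3202317
R(3,2) = (16·0.3241820 − 0.3275688) / 15 = 0.3239562
R(3,3) = 0.3239562 + (0.3239562 − 0.3202317)/63 = 0.3240153
(Column j=1 coincides with Simpson's rule on the same nodes.)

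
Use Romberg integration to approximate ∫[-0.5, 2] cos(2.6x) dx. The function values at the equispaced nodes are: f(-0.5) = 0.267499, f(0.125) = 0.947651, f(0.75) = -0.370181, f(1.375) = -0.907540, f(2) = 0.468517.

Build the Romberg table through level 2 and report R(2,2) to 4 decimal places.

R(0,0) (trapezoid, 1 panel, h=2.5000): 0.920020
R(1,0) (trapezoid, 2 panels, h=1.2500): -0.002716
R(2,0) (trapezoid, 4 panels, h=0.6250): 0.023711
R(1,1) = -0.002716 + (-0.002716 − 0.920020)/3 = -0.310295
R(2,1) = 0.023711 + (0.023711 − (-0.002716))/3 = 0.032520
R(2,2) = 0.032520 + (0.032520 − (-0.310295))/15 = 0.055374

0.0554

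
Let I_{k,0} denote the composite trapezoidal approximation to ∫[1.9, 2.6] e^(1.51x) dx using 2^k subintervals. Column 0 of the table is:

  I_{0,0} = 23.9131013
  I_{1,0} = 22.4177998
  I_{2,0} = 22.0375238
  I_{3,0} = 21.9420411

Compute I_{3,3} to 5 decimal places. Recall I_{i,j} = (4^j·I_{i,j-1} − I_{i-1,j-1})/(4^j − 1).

21.91018

Richardson extrapolation on the trapezoidal column (denominator 4−1=3):
I_{1,1} = (4·22.4177998 − 23.9131013) / 3 = 21.9193660
I_{2,1} = 22.0375238 + (22.0375238 − 22.4177998)/3 = 21.9107651
I_{3,1} = 21.9420411 + (21.9420411 − 22.0375238)/3 = 21.9102135
I_{2,2} = (16·21.9107651 − 21.9193660) / 15 = 21.9101917
I_{3,2} = (16·21.9102135 − 21.9107651) / 15 = 21.9101767
I_{3,3} = 21.9101767 + (21.9101767 − 21.9101917)/63 = 21.9101765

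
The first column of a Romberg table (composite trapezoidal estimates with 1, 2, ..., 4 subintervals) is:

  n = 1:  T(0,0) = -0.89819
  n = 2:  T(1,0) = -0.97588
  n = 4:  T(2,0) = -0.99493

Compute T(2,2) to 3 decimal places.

-1.001

Richardson extrapolation on the trapezoidal column (denominator 4−1=3):
T(1,1) = (4·(-0.97588) − (-0.89819)) / 3 = -1.00178
T(2,1) = (4·(-0.99493) − (-0.97588)) / 3 = -1.00128
T(2,2) = (16·(-1.00128) − (-1.00178)) / 15 = -1.00125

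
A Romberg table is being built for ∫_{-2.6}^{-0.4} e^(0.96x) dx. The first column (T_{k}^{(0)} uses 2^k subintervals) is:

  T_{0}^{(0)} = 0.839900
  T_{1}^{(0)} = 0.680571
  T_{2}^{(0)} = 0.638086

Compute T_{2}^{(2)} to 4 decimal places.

T_{1}^{(1)} = 0.680571 + (0.680571 − 0.839900)/3 = 0.627461
T_{2}^{(1)} = 0.638086 + (0.638086 − 0.680571)/3 = 0.623924
T_{2}^{(2)} = (16·0.623924 − 0.627461) / 15 = 0.623688
(Column j=1 coincides with Simpson's rule on the same nodes.)

0.6237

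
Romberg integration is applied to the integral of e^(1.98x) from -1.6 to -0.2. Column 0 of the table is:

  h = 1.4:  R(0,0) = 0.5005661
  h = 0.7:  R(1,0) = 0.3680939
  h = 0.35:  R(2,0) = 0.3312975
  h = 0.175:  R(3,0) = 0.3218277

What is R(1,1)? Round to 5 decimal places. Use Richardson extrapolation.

0.32394

R(1,1) = 0.3680939 + (0.3680939 − 0.5005661)/3 = 0.3239365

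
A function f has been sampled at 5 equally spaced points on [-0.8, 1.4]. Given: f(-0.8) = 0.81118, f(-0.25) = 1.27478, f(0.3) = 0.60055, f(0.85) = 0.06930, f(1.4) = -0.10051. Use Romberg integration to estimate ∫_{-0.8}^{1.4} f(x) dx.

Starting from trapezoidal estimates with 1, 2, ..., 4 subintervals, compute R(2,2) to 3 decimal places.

1.349

R(0,0) (trapezoid, 1 panel, h=2.2000): 0.78174
R(1,0) (trapezoid, 2 panels, h=1.1000): 1.05147
R(2,0) (trapezoid, 4 panels, h=0.5500): 1.26498
R(1,1) = 1.05147 + (1.05147 − 0.78174)/3 = 1.14138
R(2,1) = 1.26498 + (1.26498 − 1.05147)/3 = 1.33615
R(2,2) = 1.33615 + (1.33615 − 1.14138)/15 = 1.34913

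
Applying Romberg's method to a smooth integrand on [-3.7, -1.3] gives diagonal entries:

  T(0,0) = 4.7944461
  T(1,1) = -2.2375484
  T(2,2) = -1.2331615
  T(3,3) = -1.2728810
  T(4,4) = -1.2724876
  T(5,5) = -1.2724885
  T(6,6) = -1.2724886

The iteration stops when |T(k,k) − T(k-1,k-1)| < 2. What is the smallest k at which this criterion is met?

|T(1,1) − T(0,0)| = 7.0319945 ≥ 2
|T(2,2) − T(1,1)| = 1.0043869 < 2

k = 2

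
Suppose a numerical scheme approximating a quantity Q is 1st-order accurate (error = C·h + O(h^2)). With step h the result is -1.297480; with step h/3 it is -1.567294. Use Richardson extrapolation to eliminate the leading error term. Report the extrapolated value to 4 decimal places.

-1.7022

The leading error scales as h; refining by a factor of 3 reduces it by 3^1 = 3.
Extrapolated value = (3·A(h/3) − A(h)) / (3 − 1)
= (3·(-1.567294) − (-1.297480)) / 2
= -3.404402 / 2 = -1.702201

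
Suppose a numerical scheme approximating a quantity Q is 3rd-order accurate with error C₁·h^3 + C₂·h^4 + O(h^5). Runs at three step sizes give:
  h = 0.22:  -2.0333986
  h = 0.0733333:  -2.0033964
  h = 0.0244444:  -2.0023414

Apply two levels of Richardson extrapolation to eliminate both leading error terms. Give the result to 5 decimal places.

-2.00230

First eliminate the h^3 term (factor 3^3 = 27):
  B₁ = (27·(-2.0033964) − (-2.0333986))/26 = -2.0022425
  B₂ = (27·(-2.0023414) − (-2.0033964))/26 = -2.0023008
Then eliminate the h^4 term (factor 3^4 = 81):
  (81·(-2.0023008) − (-2.0022425))/80 = -2.0023015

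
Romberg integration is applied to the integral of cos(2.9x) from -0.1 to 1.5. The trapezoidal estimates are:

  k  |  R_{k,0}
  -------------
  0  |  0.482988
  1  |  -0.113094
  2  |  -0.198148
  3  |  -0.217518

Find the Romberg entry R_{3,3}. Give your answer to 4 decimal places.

-0.2239

R_{1,1} = (4·(-0.113094) − 0.482988) / 3 = -0.311788
R_{2,1} = -0.198148 + (-0.198148 − (-0.113094))/3 = -0.226499
R_{3,1} = (4·(-0.217518) − (-0.198148)) / 3 = -0.223975
R_{2,2} = -0.226499 + (-0.226499 − (-0.311788))/15 = -0.220813
R_{3,2} = -0.223975 + (-0.223975 − (-0.226499))/15 = -0.223807
R_{3,3} = -0.223807 + (-0.223807 − (-0.220813))/63 = -0.223855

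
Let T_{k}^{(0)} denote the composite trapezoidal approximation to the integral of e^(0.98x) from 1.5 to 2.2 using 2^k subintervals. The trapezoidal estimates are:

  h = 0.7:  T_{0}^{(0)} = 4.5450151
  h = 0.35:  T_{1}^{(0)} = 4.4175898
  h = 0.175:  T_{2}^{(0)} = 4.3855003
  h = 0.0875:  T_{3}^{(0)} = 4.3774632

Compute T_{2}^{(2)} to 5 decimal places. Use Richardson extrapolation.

4.37478

Richardson extrapolation on the trapezoidal column (denominator 4−1=3):
T_{1}^{(1)} = (4·4.4175898 − 4.5450151) / 3 = 4.3751147
T_{2}^{(1)} = (4·4.3855003 − 4.4175898) / 3 = 4.3748038
T_{2}^{(2)} = 4.3748038 + (4.3748038 − 4.3751147)/15 = 4.3747831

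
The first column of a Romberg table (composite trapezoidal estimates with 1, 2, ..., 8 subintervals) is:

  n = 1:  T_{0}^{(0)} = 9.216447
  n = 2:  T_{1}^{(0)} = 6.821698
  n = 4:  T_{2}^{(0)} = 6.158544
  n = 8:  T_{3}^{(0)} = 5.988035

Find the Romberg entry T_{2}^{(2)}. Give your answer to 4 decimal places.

Richardson extrapolation on the trapezoidal column (denominator 4−1=3):
T_{1}^{(1)} = (4·6.821698 − 9.216447) / 3 = 6.023448
T_{2}^{(1)} = 6.158544 + (6.158544 − 6.821698)/3 = 5.937493
T_{2}^{(2)} = (16·5.937493 − 6.023448) / 15 = 5.931763
(Column j=1 coincides with Simpson's rule on the same nodes.)

5.9318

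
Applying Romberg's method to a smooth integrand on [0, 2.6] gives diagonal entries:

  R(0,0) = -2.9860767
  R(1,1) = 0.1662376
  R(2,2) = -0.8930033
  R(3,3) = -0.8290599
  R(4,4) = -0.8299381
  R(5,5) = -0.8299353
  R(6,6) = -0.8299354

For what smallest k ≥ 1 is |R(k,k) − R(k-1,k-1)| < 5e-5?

k = 5

|R(1,1) − R(0,0)| = 3.1523143 ≥ 5e-5
|R(2,2) − R(1,1)| = 1.0592409 ≥ 5e-5
|R(3,3) − R(2,2)| = 0.0639434 ≥ 5e-5
|R(4,4) − R(3,3)| = 0.0008782 ≥ 5e-5
|R(5,5) − R(4,4)| = 0.0000028 < 5e-5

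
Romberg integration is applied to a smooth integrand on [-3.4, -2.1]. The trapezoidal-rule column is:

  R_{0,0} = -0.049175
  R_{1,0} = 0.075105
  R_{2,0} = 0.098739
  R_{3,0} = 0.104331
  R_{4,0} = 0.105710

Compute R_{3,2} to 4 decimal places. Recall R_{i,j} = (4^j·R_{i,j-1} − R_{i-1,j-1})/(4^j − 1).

0.1062

R_{2,1} = (4·0.098739 − 0.075105) / 3 = 0.106617
R_{3,1} = 0.104331 + (0.104331 − 0.098739)/3 = 0.106195
R_{3,2} = 0.106195 + (0.106195 − 0.106617)/15 = 0.106167
(Column j=1 coincides with Simpson's rule on the same nodes.)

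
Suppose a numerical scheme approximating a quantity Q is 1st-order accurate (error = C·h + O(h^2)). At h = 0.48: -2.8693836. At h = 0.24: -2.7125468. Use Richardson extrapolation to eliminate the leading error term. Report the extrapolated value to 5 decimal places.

The leading error scales as h; refining by a factor of 2 reduces it by 2^1 = 2.
Extrapolated value = (2·A(h/2) − A(h)) / (2 − 1)
= (2·(-2.7125468) − (-2.8693836)) / 1
= -2.5557100 / 1 = -2.5557100

-2.55571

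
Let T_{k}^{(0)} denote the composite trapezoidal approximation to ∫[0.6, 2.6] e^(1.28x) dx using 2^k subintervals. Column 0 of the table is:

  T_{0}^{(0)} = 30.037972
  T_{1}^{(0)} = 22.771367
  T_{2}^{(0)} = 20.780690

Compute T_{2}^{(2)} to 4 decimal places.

20.1017

T_{1}^{(1)} = 22.771367 + (22.771367 − 30.037972)/3 = 20.349165
T_{2}^{(1)} = (4·20.780690 − 22.771367) / 3 = 20.117131
T_{2}^{(2)} = 20.117131 + (20.117131 − 20.349165)/15 = 20.101662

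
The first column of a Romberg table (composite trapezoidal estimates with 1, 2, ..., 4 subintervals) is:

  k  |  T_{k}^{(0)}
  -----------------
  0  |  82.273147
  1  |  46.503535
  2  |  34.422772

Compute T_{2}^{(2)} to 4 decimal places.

30.1169

T_{1}^{(1)} = (4·46.503535 − 82.273147) / 3 = 34.580331
T_{2}^{(1)} = 34.422772 + (34.422772 − 46.503535)/3 = 30.395851
T_{2}^{(2)} = (16·30.395851 − 34.580331) / 15 = 30.116886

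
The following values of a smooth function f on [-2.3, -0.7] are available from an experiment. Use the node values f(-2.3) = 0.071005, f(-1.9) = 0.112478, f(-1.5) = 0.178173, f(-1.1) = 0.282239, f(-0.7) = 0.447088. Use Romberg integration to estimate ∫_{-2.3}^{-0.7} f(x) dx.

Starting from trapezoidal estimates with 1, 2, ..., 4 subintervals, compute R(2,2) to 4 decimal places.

0.3270

R(0,0) (trapezoid, 1 panel, h=1.6000): 0.414474
R(1,0) (trapezoid, 2 panels, h=0.8000): 0.349776
R(2,0) (trapezoid, 4 panels, h=0.4000): 0.332775
R(1,1) = 0.349776 + (0.349776 − 0.414474)/3 = 0.328210
R(2,1) = 0.332775 + (0.332775 − 0.349776)/3 = 0.327108
R(2,2) = 0.327108 + (0.327108 − 0.328210)/15 = 0.327035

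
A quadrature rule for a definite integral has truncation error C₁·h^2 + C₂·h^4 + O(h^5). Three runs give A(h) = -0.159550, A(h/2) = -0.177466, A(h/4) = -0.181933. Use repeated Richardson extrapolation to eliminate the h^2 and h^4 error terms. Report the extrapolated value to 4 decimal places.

-0.1834

First eliminate the h^2 term (factor 2^2 = 4):
  B₁ = (4·(-0.177466) − (-0.159550))/3 = -0.183438
  B₂ = (4·(-0.181933) − (-0.177466))/3 = -0.183422
Then eliminate the h^4 term (factor 2^4 = 16):
  (16·(-0.183422) − (-0.183438))/15 = -0.183421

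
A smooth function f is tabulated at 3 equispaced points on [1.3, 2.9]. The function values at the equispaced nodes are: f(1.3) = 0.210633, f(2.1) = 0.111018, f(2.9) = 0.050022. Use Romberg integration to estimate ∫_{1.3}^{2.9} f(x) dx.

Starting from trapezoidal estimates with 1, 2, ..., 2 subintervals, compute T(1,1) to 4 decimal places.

0.1879

T(0,0) (trapezoid, 1 panel, h=1.6000): 0.208524
T(1,0) (trapezoid, 2 panels, h=0.8000): 0.193076
T(1,1) = 0.193076 + (0.193076 − 0.208524)/3 = 0.187927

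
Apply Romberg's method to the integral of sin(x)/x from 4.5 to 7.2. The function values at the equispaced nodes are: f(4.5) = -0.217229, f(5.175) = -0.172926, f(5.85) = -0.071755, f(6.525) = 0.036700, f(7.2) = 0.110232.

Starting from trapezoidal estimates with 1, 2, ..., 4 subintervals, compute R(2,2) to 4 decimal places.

-0.1791

R(0,0) (trapezoid, 1 panel, h=2.7000): -0.144446
R(1,0) (trapezoid, 2 panels, h=1.3500): -0.169092
R(2,0) (trapezoid, 4 panels, h=0.6750): -0.176499
R(1,1) = -0.169092 + (-0.169092 − (-0.144446))/3 = -0.177307
R(2,1) = -0.176499 + (-0.176499 − (-0.169092))/3 = -0.178968
R(2,2) = -0.178968 + (-0.178968 − (-0.177307))/15 = -0.179079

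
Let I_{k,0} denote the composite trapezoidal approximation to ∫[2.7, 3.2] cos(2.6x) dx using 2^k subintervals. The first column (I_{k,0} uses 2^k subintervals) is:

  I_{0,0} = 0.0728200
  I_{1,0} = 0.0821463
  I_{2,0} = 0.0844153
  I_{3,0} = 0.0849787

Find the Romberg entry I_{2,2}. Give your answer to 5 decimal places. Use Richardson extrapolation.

I_{1,1} = (4·0.0821463 − 0.0728200) / 3 = 0.0852551
I_{2,1} = 0.0844153 + (0.0844153 − 0.0821463)/3 = 0.0851716
I_{2,2} = (16·0.0851716 − 0.0852551) / 15 = 0.0851660
(Column j=1 coincides with Simpson's rule on the same nodes.)

0.08517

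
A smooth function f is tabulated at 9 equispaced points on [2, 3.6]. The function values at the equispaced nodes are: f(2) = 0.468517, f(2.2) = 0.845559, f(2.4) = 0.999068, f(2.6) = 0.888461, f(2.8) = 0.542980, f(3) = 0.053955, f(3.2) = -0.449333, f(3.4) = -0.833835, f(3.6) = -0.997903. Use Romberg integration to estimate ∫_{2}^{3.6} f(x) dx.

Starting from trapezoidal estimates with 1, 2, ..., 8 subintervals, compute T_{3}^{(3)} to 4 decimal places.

T_{0}^{(0)} (trapezoid, 1 panel, h=1.6000): -0.423509
T_{1}^{(0)} (trapezoid, 2 panels, h=0.8000): 0.222630
T_{2}^{(0)} (trapezoid, 4 panels, h=0.4000): 0.331209
T_{3}^{(0)} (trapezoid, 8 panels, h=0.2000): 0.356432
T_{1}^{(1)} = 0.222630 + (0.222630 − (-0.423509))/3 = 0.438010
T_{2}^{(1)} = 0.331209 + (0.331209 − 0.222630)/3 = 0.367402
T_{3}^{(1)} = 0.356432 + (0.356432 − 0.331209)/3 = 0.364840
T_{2}^{(2)} = 0.367402 + (0.367402 − 0.438010)/15 = 0.362695
T_{3}^{(2)} = 0.364840 + (0.364840 − 0.367402)/15 = 0.364669
T_{3}^{(3)} = 0.364669 + (0.364669 − 0.362695)/63 = 0.364700

0.3647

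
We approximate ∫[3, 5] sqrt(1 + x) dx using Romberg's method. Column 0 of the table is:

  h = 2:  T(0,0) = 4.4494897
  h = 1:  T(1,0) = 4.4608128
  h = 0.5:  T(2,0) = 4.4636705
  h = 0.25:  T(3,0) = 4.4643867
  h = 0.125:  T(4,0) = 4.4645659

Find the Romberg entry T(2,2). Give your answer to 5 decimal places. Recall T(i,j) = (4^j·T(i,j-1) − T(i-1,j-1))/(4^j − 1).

4.46463

Richardson extrapolation on the trapezoidal column (denominator 4−1=3):
T(1,1) = 4.4608128 + (4.4608128 − 4.4494897)/3 = 4.4645872
T(2,1) = 4.4636705 + (4.4636705 − 4.4608128)/3 = 4.4646231
T(2,2) = 4.4646231 + (4.4646231 − 4.4645872)/15 = 4.4646255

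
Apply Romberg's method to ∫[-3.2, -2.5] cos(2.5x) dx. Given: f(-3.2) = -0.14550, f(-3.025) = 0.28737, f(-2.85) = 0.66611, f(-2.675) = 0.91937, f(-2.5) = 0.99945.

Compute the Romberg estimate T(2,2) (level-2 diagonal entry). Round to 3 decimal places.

0.409

T(0,0) (trapezoid, 1 panel, h=0.7000): 0.29888
T(1,0) (trapezoid, 2 panels, h=0.3500): 0.38258
T(2,0) (trapezoid, 4 panels, h=0.1750): 0.40247
T(1,1) = 0.38258 + (0.38258 − 0.29888)/3 = 0.41048
T(2,1) = 0.40247 + (0.40247 − 0.38258)/3 = 0.40910
T(2,2) = 0.40910 + (0.40910 − 0.41048)/15 = 0.40901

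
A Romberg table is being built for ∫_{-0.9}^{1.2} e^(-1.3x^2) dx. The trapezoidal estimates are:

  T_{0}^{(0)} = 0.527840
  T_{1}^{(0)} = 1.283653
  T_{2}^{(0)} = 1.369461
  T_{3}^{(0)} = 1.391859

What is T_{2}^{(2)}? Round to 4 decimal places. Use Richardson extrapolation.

Richardson extrapolation on the trapezoidal column (denominator 4−1=3):
T_{1}^{(1)} = 1.283653 + (1.283653 − 0.527840)/3 = 1.535591
T_{2}^{(1)} = (4·1.369461 − 1.283653) / 3 = 1.398064
T_{2}^{(2)} = (16·1.398064 − 1.535591) / 15 = 1.388896

1.3889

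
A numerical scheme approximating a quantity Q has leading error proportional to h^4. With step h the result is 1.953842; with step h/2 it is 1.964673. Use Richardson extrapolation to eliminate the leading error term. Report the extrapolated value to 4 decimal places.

1.9654

Extrapolated value = (16·A(h/2) − A(h)) / (16 − 1)
= (16·1.964673 − 1.953842) / 15
= 29.480926 / 15 = 1.965395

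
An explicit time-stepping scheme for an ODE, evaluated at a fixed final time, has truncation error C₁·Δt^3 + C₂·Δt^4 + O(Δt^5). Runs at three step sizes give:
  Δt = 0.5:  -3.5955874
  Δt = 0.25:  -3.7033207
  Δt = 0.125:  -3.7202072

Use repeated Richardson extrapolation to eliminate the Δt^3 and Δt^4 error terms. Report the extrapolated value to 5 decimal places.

First eliminate the Δt^3 term (factor 2^3 = 8):
  B₁ = (8·(-3.7033207) − (-3.5955874))/7 = -3.7187112
  B₂ = (8·(-3.7202072) − (-3.7033207))/7 = -3.7226196
Then eliminate the Δt^4 term (factor 2^4 = 16):
  (16·(-3.7226196) − (-3.7187112))/15 = -3.7228802

-3.72288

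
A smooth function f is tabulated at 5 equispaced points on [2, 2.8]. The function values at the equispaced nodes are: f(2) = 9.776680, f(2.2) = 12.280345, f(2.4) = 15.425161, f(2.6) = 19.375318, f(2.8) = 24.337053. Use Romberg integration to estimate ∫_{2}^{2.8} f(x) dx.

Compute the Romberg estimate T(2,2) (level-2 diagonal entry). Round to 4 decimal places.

T(0,0) (trapezoid, 1 panel, h=0.8000): 13.645493
T(1,0) (trapezoid, 2 panels, h=0.4000): 12.992811
T(2,0) (trapezoid, 4 panels, h=0.2000): 12.827538
T(1,1) = 12.992811 + (12.992811 − 13.645493)/3 = 12.775250
T(2,1) = 12.827538 + (12.827538 − 12.992811)/3 = 12.772447
T(2,2) = 12.772447 + (12.772447 − 12.775250)/15 = 12.772260

12.7723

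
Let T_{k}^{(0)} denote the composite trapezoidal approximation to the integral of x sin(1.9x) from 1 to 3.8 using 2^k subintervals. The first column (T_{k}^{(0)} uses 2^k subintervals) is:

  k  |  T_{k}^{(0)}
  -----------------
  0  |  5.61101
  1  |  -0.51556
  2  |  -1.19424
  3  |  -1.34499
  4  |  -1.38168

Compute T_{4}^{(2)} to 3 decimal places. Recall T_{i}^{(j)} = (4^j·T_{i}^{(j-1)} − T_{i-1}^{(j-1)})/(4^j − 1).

-1.394

Richardson extrapolation on the trapezoidal column (denominator 4−1=3):
T_{3}^{(1)} = -1.34499 + (-1.34499 − (-1.19424))/3 = -1.39524
T_{4}^{(1)} = -1.38168 + (-1.38168 − (-1.34499))/3 = -1.39391
T_{4}^{(2)} = (16·(-1.39391) − (-1.39524)) / 15 = -1.39382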